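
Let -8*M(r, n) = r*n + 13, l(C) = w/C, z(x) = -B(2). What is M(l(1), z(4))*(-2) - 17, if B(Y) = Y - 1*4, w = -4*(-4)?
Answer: -23/4 ≈ -5.7500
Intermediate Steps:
w = 16
B(Y) = -4 + Y (B(Y) = Y - 4 = -4 + Y)
z(x) = 2 (z(x) = -(-4 + 2) = -1*(-2) = 2)
l(C) = 16/C
M(r, n) = -13/8 - n*r/8 (M(r, n) = -(r*n + 13)/8 = -(n*r + 13)/8 = -(13 + n*r)/8 = -13/8 - n*r/8)
M(l(1), z(4))*(-2) - 17 = (-13/8 - ⅛*2*16/1)*(-2) - 17 = (-13/8 - ⅛*2*16*1)*(-2) - 17 = (-13/8 - ⅛*2*16)*(-2) - 17 = (-13/8 - 4)*(-2) - 17 = -45/8*(-2) - 17 = 45/4 - 17 = -23/4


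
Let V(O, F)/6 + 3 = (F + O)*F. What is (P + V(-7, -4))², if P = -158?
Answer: 7744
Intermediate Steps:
V(O, F) = -18 + 6*F*(F + O) (V(O, F) = -18 + 6*((F + O)*F) = -18 + 6*(F*(F + O)) = -18 + 6*F*(F + O))
(P + V(-7, -4))² = (-158 + (-18 + 6*(-4)² + 6*(-4)*(-7)))² = (-158 + (-18 + 6*16 + 168))² = (-158 + (-18 + 96 + 168))² = (-158 + 246)² = 88² = 7744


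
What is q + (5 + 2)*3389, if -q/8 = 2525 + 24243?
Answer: -190421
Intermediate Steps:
q = -214144 (q = -8*(2525 + 24243) = -8*26768 = -214144)
q + (5 + 2)*3389 = -214144 + (5 + 2)*3389 = -214144 + 7*3389 = -214144 + 23723 = -190421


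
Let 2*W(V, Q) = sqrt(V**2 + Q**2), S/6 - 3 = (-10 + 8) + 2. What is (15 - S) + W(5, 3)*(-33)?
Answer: -3 - 33*sqrt(34)/2 ≈ -99.211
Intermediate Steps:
S = 18 (S = 18 + 6*((-10 + 8) + 2) = 18 + 6*(-2 + 2) = 18 + 6*0 = 18 + 0 = 18)
W(V, Q) = sqrt(Q**2 + V**2)/2 (W(V, Q) = sqrt(V**2 + Q**2)/2 = sqrt(Q**2 + V**2)/2)
(15 - S) + W(5, 3)*(-33) = (15 - 1*18) + (sqrt(3**2 + 5**2)/2)*(-33) = (15 - 18) + (sqrt(9 + 25)/2)*(-33) = -3 + (sqrt(34)/2)*(-33) = -3 - 33*sqrt(34)/2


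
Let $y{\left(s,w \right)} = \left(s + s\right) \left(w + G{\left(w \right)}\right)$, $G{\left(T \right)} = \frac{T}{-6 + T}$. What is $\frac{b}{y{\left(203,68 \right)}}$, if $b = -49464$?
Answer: $- \frac{42594}{24157} \approx -1.7632$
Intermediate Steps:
$G{\left(T \right)} = \frac{T}{-6 + T}$
$y{\left(s,w \right)} = 2 s \left(w + \frac{w}{-6 + w}\right)$ ($y{\left(s,w \right)} = \left(s + s\right) \left(w + \frac{w}{-6 + w}\right) = 2 s \left(w + \frac{w}{-6 + w}\right)$)
$\frac{b}{y{\left(203,68 \right)}} = - \frac{49464}{2 \cdot 203 \cdot 68 \frac{1}{-6 + 68} \left(-5 + 68\right)} = - \frac{49464}{2 \cdot 203 \cdot 68 \cdot \frac{1}{62} \cdot 63} = - \frac{49464}{\frac{869652}{31}} = \left(-49464\right) \frac{31}{869652} = - \frac{42594}{24157}$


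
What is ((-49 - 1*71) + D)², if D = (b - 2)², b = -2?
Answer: 10816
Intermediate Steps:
D = 16 (D = (-2 - 2)² = (-4)² = 16)
((-49 - 1*71) + D)² = ((-49 - 1*71) + 16)² = ((-49 - 71) + 16)² = (-120 + 16)² = (-104)² = 10816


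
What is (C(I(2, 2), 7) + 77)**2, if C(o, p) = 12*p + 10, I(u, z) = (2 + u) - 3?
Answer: 29241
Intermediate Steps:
I(u, z) = -1 + u
C(o, p) = 10 + 12*p
(C(I(2, 2), 7) + 77)**2 = ((10 + 12*7) + 77)**2 = ((10 + 84) + 77)**2 = (94 + 77)**2 = 171**2 = 29241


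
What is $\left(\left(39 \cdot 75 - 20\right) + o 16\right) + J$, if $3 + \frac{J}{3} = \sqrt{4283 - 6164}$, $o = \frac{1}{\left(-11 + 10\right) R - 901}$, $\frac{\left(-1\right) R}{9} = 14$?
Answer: $\frac{2244384}{775} + 9 i \sqrt{209} \approx 2896.0 + 130.11 i$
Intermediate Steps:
$R = -126$ ($R = \left(-9\right) 14 = -126$)
$o = - \frac{1}{775}$ ($o = \frac{1}{\left(-11 + 10\right) \left(-126\right) - 901} = \frac{1}{\left(-1\right) \left(-126\right) - 901} = \frac{1}{126 - 901} = \frac{1}{-775} = - \frac{1}{775} \approx -0.0012903$)
$J = -9 + 9 i \sqrt{209}$ ($J = -9 + 3 \sqrt{4283 - 6164} = -9 + 3 \sqrt{-1881} = -9 + 3 \cdot 3 i \sqrt{209} = -9 + 9 i \sqrt{209} \approx -9.0 + 130.11 i$)
$\left(\left(39 \cdot 75 - 20\right) + o 16\right) + J = \left(\left(39 \cdot 75 - 20\right) - \frac{16}{775}\right) - \left(9 - 9 i \sqrt{209}\right) = \left(\left(2925 - 20\right) - \frac{16}{775}\right) - \left(9 - 9 i \sqrt{209}\right) = \left(2905 - \frac{16}{775}\right) - \left(9 - 9 i \sqrt{209}\right) = \frac{2251359}{775} - \left(9 - 9 i \sqrt{209}\right) = \frac{2244384}{775} + 9 i \sqrt{209}$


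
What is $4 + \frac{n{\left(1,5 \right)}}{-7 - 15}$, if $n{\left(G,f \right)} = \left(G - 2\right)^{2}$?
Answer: $\frac{87}{22} \approx 3.9545$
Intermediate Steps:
$n{\left(G,f \right)} = \left(-2 + G\right)^{2}$
$4 + \frac{n{\left(1,5 \right)}}{-7 - 15} = 4 + \frac{\left(-2 + 1\right)^{2}}{-7 - 15} = 4 + \frac{\left(-1\right)^{2}}{-22} = 4 + 1 \left(- \frac{1}{22}\right) = 4 - \frac{1}{22} = \frac{87}{22}$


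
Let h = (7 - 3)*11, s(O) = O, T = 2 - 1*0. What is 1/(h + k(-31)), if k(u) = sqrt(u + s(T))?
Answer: 44/1965 - I*sqrt(29)/1965 ≈ 0.022392 - 0.0027405*I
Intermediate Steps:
T = 2 (T = 2 + 0 = 2)
k(u) = sqrt(2 + u) (k(u) = sqrt(u + 2) = sqrt(2 + u))
h = 44 (h = 4*11 = 44)
1/(h + k(-31)) = 1/(44 + sqrt(2 - 31)) = 1/(44 + sqrt(-29)) = 1/(44 + I*sqrt(29))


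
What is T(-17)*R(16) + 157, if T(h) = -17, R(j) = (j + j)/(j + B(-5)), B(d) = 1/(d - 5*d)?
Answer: 39517/321 ≈ 123.11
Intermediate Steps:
B(d) = -1/(4*d) (B(d) = 1/(-4*d) = -1/(4*d))
R(j) = 2*j/(1/20 + j) (R(j) = (j + j)/(j - ¼/(-5)) = (2*j)/(j - ¼*(-⅕)) = (2*j)/(j + 1/20) = (2*j)/(1/20 + j) = 2*j/(1/20 + j))
T(-17)*R(16) + 157 = -680*16/(1 + 20*16) + 157 = -680*16/(1 + 320) + 157 = -680*16/321 + 157 = -17*640/321 + 157 = -10880/321 + 157 = 39517/321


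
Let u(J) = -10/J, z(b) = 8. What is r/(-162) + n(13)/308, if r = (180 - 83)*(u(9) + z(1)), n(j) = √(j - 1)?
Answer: -3007/729 + √3/154 ≈ -4.1136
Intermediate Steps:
n(j) = √(-1 + j)
r = 6014/9 (r = (180 - 83)*(-10/9 + 8) = 97*(-10*⅑ + 8) = 97*(-10/9 + 8) = 97*(62/9) = 6014/9 ≈ 668.22)
r/(-162) + n(13)/308 = (6014/9)/(-162) + √(-1 + 13)/308 = (6014/9)*(-1/162) + √12*(1/308) = -3007/729 + (2*√3)*(1/308) = -3007/729 + √3/154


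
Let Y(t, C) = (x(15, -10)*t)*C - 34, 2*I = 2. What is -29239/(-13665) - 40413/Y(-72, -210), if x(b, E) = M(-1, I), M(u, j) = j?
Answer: -5849689/10850010 ≈ -0.53914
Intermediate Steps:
I = 1 (I = (½)*2 = 1)
x(b, E) = 1
Y(t, C) = -34 + C*t (Y(t, C) = (1*t)*C - 34 = t*C - 34 = C*t - 34 = -34 + C*t)
-29239/(-13665) - 40413/Y(-72, -210) = -29239/(-13665) - 40413/(-34 - 210*(-72)) = -29239*(-1/13665) - 40413/(-34 + 15120) = 29239/13665 - 40413/15086 = 29239/13665 - 40413*1/15086 = 29239/13665 - 2127/794 = -5849689/10850010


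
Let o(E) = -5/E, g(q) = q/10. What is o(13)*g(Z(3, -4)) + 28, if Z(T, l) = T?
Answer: 725/26 ≈ 27.885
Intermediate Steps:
g(q) = q/10 (g(q) = q*(⅒) = q/10)
o(13)*g(Z(3, -4)) + 28 = (-5/13)*((⅒)*3) + 28 = -5*1/13*(3/10) + 28 = -5/13*3/10 + 28 = -3/26 + 28 = 725/26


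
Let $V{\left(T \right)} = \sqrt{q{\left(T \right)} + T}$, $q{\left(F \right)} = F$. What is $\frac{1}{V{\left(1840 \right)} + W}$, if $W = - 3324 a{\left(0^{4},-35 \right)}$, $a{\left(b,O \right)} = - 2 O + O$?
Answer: $- \frac{5817}{676749596} - \frac{\sqrt{230}}{3383747980} \approx -8.6 \cdot 10^{-6}$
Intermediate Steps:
$a{\left(b,O \right)} = - O$
$V{\left(T \right)} = \sqrt{2} \sqrt{T}$ ($V{\left(T \right)} = \sqrt{T + T} = \sqrt{2 T} = \sqrt{2} \sqrt{T}$)
$W = -116340$ ($W = - 3324 \left(\left(-1\right) \left(-35\right)\right) = \left(-3324\right) 35 = -116340$)
$\frac{1}{V{\left(1840 \right)} + W} = \frac{1}{\sqrt{2} \sqrt{1840} - 116340} = \frac{1}{\sqrt{2} \cdot 4 \sqrt{115} - 116340} = \frac{1}{4 \sqrt{230} - 116340} = \frac{1}{-116340 + 4 \sqrt{230}}$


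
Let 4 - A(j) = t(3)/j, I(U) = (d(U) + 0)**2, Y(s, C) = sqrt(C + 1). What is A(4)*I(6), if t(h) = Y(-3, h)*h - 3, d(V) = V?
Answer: 117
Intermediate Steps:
Y(s, C) = sqrt(1 + C)
t(h) = -3 + h*sqrt(1 + h) (t(h) = sqrt(1 + h)*h - 3 = h*sqrt(1 + h) - 3 = -3 + h*sqrt(1 + h))
I(U) = U**2 (I(U) = (U + 0)**2 = U**2)
A(j) = 4 - 3/j (A(j) = 4 - (-3 + 3*sqrt(1 + 3))/j = 4 - (-3 + 3*sqrt(4))/j = 4 - (-3 + 3*2)/j = 4 - (-3 + 6)/j = 4 - 3/j)
A(4)*I(6) = (4 - 3/4)*6**2 = (4 - 3*1/4)*36 = (4 - 3/4)*36 = (13/4)*36 = 117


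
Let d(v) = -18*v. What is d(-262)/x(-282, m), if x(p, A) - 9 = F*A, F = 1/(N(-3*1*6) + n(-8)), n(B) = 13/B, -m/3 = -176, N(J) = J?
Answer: -246804/937 ≈ -263.40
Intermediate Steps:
m = 528 (m = -3*(-176) = 528)
F = -8/157 (F = 1/(-3*1*6 + 13/(-8)) = 1/(-3*6 + 13*(-⅛)) = 1/(-18 - 13/8) = 1/(-157/8) = -8/157 ≈ -0.050955)
x(p, A) = 9 - 8*A/157
d(-262)/x(-282, m) = (-18*(-262))/(9 - 8/157*528) = 4716/(9 - 4224/157) = 4716/(-2811/157) = 4716*(-157/2811) = -246804/937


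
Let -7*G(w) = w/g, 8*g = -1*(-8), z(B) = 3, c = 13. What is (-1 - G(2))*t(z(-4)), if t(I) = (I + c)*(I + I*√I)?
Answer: -240/7 - 240*√3/7 ≈ -93.670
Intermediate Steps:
g = 1 (g = (-1*(-8))/8 = (⅛)*8 = 1)
G(w) = -w/7 (G(w) = -w/(7*1) = -w/7)
t(I) = (13 + I)*(I + I^(3/2)) (t(I) = (I + 13)*(I + I*√I) = (13 + I)*(I + I^(3/2)))
(-1 - G(2))*t(z(-4)) = (-1 - (-1)*2/7)*(3² + 3^(5/2) + 13*3 + 13*3^(3/2)) = (-1 - 1*(-2/7))*(9 + 9*√3 + 39 + 13*(3*√3)) = (-1 + 2/7)*(9 + 9*√3 + 39 + 39*√3) = -5*(48 + 48*√3)/7 = -240/7 - 240*√3/7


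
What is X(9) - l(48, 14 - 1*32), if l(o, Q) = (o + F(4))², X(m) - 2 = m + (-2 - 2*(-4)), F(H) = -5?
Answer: -1832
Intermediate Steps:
X(m) = 8 + m (X(m) = 2 + (m + (-2 - 2*(-4))) = 2 + (m + (-2 + 8)) = 2 + (m + 6) = 2 + (6 + m) = 8 + m)
l(o, Q) = (-5 + o)² (l(o, Q) = (o - 5)² = (-5 + o)²)
X(9) - l(48, 14 - 1*32) = (8 + 9) - (-5 + 48)² = 17 - 1*43² = 17 - 1*1849 = 17 - 1849 = -1832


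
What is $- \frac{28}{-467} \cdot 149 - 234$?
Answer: $- \frac{105106}{467} \approx -225.07$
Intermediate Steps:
$- \frac{28}{-467} \cdot 149 - 234 = \left(-28\right) \left(- \frac{1}{467}\right) 149 - 234 = \frac{28}{467} \cdot 149 - 234 = \frac{4172}{467} - 234 = - \frac{105106}{467}$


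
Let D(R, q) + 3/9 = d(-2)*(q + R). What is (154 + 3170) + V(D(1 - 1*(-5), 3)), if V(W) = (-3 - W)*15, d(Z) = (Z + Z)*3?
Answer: 4904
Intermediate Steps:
d(Z) = 6*Z (d(Z) = (2*Z)*3 = 6*Z)
D(R, q) = -1/3 - 12*R - 12*q (D(R, q) = -1/3 + (6*(-2))*(q + R) = -1/3 - 12*(R + q) = -1/3 + (-12*R - 12*q) = -1/3 - 12*R - 12*q)
V(W) = -45 - 15*W
(154 + 3170) + V(D(1 - 1*(-5), 3)) = (154 + 3170) + (-45 - 15*(-1/3 - 12*(1 - 1*(-5)) - 12*3)) = 3324 + (-45 - 15*(-1/3 - 12*(1 + 5) - 36)) = 3324 + (-45 - 15*(-1/3 - 12*6 - 36)) = 3324 + (-45 - 15*(-1/3 - 72 - 36)) = 3324 + (-45 - 15*(-325/3)) = 3324 + (-45 + 1625) = 3324 + 1580 = 4904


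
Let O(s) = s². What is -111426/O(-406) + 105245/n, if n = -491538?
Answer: -183975199/206691729 ≈ -0.89009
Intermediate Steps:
-111426/O(-406) + 105245/n = -111426/((-406)²) + 105245/(-491538) = -111426/164836 + 105245*(-1/491538) = -111426*1/164836 - 105245/491538 = -1137/1682 - 105245/491538 = -183975199/206691729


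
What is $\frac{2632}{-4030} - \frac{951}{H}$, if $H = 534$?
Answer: $- \frac{873003}{358670} \approx -2.434$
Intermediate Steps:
$\frac{2632}{-4030} - \frac{951}{H} = \frac{2632}{-4030} - \frac{951}{534} = 2632 \left(- \frac{1}{4030}\right) - \frac{317}{178} = - \frac{1316}{2015} - \frac{317}{178} = - \frac{873003}{358670}$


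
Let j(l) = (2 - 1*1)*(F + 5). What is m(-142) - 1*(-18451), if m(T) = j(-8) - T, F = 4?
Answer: 18602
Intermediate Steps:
j(l) = 9 (j(l) = (2 - 1*1)*(4 + 5) = (2 - 1)*9 = 1*9 = 9)
m(T) = 9 - T
m(-142) - 1*(-18451) = (9 - 1*(-142)) - 1*(-18451) = (9 + 142) + 18451 = 151 + 18451 = 18602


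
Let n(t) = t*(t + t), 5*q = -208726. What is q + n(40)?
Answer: -192726/5 ≈ -38545.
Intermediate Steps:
q = -208726/5 (q = (⅕)*(-208726) = -208726/5 ≈ -41745.)
n(t) = 2*t² (n(t) = t*(2*t) = 2*t²)
q + n(40) = -208726/5 + 2*40² = -208726/5 + 2*1600 = -208726/5 + 3200 = -192726/5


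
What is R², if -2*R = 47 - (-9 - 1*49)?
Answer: 11025/4 ≈ 2756.3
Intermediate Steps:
R = -105/2 (R = -(47 - (-9 - 1*49))/2 = -(47 - (-9 - 49))/2 = -(47 - 1*(-58))/2 = -(47 + 58)/2 = -½*105 = -105/2 ≈ -52.500)
R² = (-105/2)² = 11025/4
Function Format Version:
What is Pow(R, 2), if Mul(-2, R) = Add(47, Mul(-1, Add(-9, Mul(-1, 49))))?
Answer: Rational(11025, 4) ≈ 2756.3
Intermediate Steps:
R = Rational(-105, 2) (R = Mul(Rational(-1, 2), Add(47, Mul(-1, Add(-9, Mul(-1, 49))))) = Mul(Rational(-1, 2), Add(47, Mul(-1, Add(-9, -49)))) = Mul(Rational(-1, 2), Add(47, Mul(-1, -58))) = Mul(Rational(-1, 2), Add(47, 58)) = Mul(Rational(-1, 2), 105) = Rational(-105, 2) ≈ -52.500)
Pow(R, 2) = Pow(Rational(-105, 2), 2) = Rational(11025, 4)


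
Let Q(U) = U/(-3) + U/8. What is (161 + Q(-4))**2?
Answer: 942841/36 ≈ 26190.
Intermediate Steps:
Q(U) = -5*U/24 (Q(U) = U*(-1/3) + U*(1/8) = -U/3 + U/8 = -5*U/24)
(161 + Q(-4))**2 = (161 - 5/24*(-4))**2 = (161 + 5/6)**2 = (971/6)**2 = 942841/36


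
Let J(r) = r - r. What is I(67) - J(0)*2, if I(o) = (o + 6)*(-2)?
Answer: -146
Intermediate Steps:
J(r) = 0
I(o) = -12 - 2*o (I(o) = (6 + o)*(-2) = -12 - 2*o)
I(67) - J(0)*2 = (-12 - 2*67) - 0*2 = (-12 - 134) - 0 = -146 - 1*0 = -146 + 0 = -146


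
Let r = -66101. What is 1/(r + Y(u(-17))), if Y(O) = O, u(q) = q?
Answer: -1/66118 ≈ -1.5124e-5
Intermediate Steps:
1/(r + Y(u(-17))) = 1/(-66101 - 17) = 1/(-66118) = -1/66118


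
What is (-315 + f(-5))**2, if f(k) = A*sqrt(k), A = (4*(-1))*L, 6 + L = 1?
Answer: 97225 - 12600*I*sqrt(5) ≈ 97225.0 - 28174.0*I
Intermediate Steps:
L = -5 (L = -6 + 1 = -5)
A = 20 (A = (4*(-1))*(-5) = -4*(-5) = 20)
f(k) = 20*sqrt(k)
(-315 + f(-5))**2 = (-315 + 20*sqrt(-5))**2 = (-315 + 20*(I*sqrt(5)))**2 = (-315 + 20*I*sqrt(5))**2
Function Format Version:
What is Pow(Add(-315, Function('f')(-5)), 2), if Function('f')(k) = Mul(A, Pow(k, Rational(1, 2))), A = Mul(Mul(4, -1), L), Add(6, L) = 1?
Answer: Add(97225, Mul(-12600, I, Pow(5, Rational(1, 2)))) ≈ Add(97225., Mul(-28174., I))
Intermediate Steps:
L = -5 (L = Add(-6, 1) = -5)
A = 20 (A = Mul(Mul(4, -1), -5) = Mul(-4, -5) = 20)
Function('f')(k) = Mul(20, Pow(k, Rational(1, 2)))
Pow(Add(-315, Function('f')(-5)), 2) = Pow(Add(-315, Mul(20, Pow(-5, Rational(1, 2)))), 2) = Pow(Add(-315, Mul(20, Mul(I, Pow(5, Rational(1, 2))))), 2) = Pow(Add(-315, Mul(20, I, Pow(5, Rational(1, 2)))), 2)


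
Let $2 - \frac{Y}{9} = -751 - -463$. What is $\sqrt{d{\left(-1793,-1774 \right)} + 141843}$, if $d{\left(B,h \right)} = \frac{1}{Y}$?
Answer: $\frac{\sqrt{107360966990}}{870} \approx 376.62$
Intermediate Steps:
$Y = 2610$ ($Y = 18 - 9 \left(-751 - -463\right) = 18 - 9 \left(-751 + 463\right) = 18 - -2592 = 18 + 2592 = 2610$)
$d{\left(B,h \right)} = \frac{1}{2610}$
$\sqrt{d{\left(-1793,-1774 \right)} + 141843} = \sqrt{\frac{1}{2610} + 141843} = \sqrt{\frac{370210231}{2610}} = \frac{\sqrt{107360966990}}{870}$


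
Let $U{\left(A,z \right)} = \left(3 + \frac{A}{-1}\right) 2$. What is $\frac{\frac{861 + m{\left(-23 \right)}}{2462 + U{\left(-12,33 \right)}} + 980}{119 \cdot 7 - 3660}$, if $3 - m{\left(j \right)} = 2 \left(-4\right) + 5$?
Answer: $- \frac{2443027}{7044884} \approx -0.34678$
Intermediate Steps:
$U{\left(A,z \right)} = 6 - 2 A$ ($U{\left(A,z \right)} = \left(3 + A \left(-1\right)\right) 2 = \left(3 - A\right) 2 = 6 - 2 A$)
$m{\left(j \right)} = 6$ ($m{\left(j \right)} = 3 - \left(2 \left(-4\right) + 5\right) = 3 - \left(-8 + 5\right) = 3 - -3 = 3 + 3 = 6$)
$\frac{\frac{861 + m{\left(-23 \right)}}{2462 + U{\left(-12,33 \right)}} + 980}{119 \cdot 7 - 3660} = \frac{\frac{861 + 6}{2462 + \left(6 - -24\right)} + 980}{119 \cdot 7 - 3660} = \frac{\frac{867}{2462 + \left(6 + 24\right)} + 980}{833 - 3660} = \frac{\frac{867}{2462 + 30} + 980}{-2827} = \left(\frac{867}{2492} + 980\right) \left(- \frac{1}{2827}\right) = \frac{2443027}{2492} \left(- \frac{1}{2827}\right) = - \frac{2443027}{7044884}$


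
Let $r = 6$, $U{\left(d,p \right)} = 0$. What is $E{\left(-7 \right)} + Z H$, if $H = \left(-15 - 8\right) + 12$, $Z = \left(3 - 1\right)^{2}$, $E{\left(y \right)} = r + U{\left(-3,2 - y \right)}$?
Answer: $-38$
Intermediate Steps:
$E{\left(y \right)} = 6$ ($E{\left(y \right)} = 6 + 0 = 6$)
$Z = 4$ ($Z = 2^{2} = 4$)
$H = -11$ ($H = -23 + 12 = -11$)
$E{\left(-7 \right)} + Z H = 6 + 4 \left(-11\right) = 6 - 44 = -38$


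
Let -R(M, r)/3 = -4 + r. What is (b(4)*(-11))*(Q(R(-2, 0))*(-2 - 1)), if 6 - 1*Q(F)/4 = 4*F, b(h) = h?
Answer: -22176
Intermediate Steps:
R(M, r) = 12 - 3*r (R(M, r) = -3*(-4 + r) = 12 - 3*r)
Q(F) = 24 - 16*F
(b(4)*(-11))*(Q(R(-2, 0))*(-2 - 1)) = (4*(-11))*((24 - 16*(12 - 3*0))*(-2 - 1)) = -44*(24 - 16*(12 + 0))*(-3) = -44*(24 - 16*12)*(-3) = -44*(24 - 192)*(-3) = -(-7392)*(-3) = -44*504 = -22176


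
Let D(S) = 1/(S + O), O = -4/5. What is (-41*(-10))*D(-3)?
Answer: -2050/19 ≈ -107.89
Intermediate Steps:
O = -⅘ (O = -4*⅕ = -⅘ ≈ -0.80000)
D(S) = 1/(-⅘ + S) (D(S) = 1/(S - ⅘) = 1/(-⅘ + S))
(-41*(-10))*D(-3) = (-41*(-10))*(5/(-4 + 5*(-3))) = 410*(5/(-4 - 15)) = 410*(5/(-19)) = 410*(5*(-1/19)) = 410*(-5/19) = -2050/19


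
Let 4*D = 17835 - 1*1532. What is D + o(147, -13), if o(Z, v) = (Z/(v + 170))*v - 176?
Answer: 2441399/628 ≈ 3887.6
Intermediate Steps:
D = 16303/4 (D = (17835 - 1*1532)/4 = (17835 - 1532)/4 = (¼)*16303 = 16303/4 ≈ 4075.8)
o(Z, v) = -176 + Z*v/(170 + v) (o(Z, v) = (Z/(170 + v))*v - 176 = Z*v/(170 + v) - 176 = -176 + Z*v/(170 + v))
D + o(147, -13) = 16303/4 + (-29920 - 176*(-13) + 147*(-13))/(170 - 13) = 16303/4 + (-29920 + 2288 - 1911)/157 = 16303/4 + (1/157)*(-29543) = 16303/4 - 29543/157 = 2441399/628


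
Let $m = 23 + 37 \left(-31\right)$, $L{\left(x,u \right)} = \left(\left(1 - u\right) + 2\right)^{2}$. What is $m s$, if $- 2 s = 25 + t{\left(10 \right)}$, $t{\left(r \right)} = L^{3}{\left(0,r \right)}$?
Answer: $66132788$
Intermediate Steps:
$L{\left(x,u \right)} = \left(3 - u\right)^{2}$
$t{\left(r \right)} = \left(-3 + r\right)^{6}$ ($t{\left(r \right)} = \left(\left(-3 + r\right)^{2}\right)^{3} = \left(-3 + r\right)^{6}$)
$s = -58837$ ($s = - \frac{25 + \left(-3 + 10\right)^{6}}{2} = - \frac{25 + 7^{6}}{2} = - \frac{25 + 117649}{2} = \left(- \frac{1}{2}\right) 117674 = -58837$)
$m = -1124$ ($m = 23 - 1147 = -1124$)
$m s = \left(-1124\right) \left(-58837\right) = 66132788$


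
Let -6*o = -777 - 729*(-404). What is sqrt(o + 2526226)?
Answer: sqrt(9909078)/2 ≈ 1573.9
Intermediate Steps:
o = -97913/2 (o = -(-777 - 729*(-404))/6 = -(-777 + 294516)/6 = -1/6*293739 = -97913/2 ≈ -48957.)
sqrt(o + 2526226) = sqrt(-97913/2 + 2526226) = sqrt(4954539/2) = sqrt(9909078)/2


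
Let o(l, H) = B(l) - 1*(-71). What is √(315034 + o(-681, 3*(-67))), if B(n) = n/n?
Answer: √315106 ≈ 561.34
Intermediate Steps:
B(n) = 1
o(l, H) = 72 (o(l, H) = 1 - 1*(-71) = 1 + 71 = 72)
√(315034 + o(-681, 3*(-67))) = √(315034 + 72) = √315106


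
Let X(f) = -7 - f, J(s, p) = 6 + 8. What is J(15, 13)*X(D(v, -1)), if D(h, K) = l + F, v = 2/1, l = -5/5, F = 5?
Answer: -154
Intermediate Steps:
l = -1 (l = -5*⅕ = -1)
v = 2 (v = 2*1 = 2)
J(s, p) = 14
D(h, K) = 4 (D(h, K) = -1 + 5 = 4)
J(15, 13)*X(D(v, -1)) = 14*(-7 - 1*4) = 14*(-7 - 4) = 14*(-11) = -154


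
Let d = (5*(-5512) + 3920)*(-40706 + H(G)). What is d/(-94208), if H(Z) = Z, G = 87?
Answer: -120029145/11776 ≈ -10193.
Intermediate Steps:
d = 960233160 (d = (5*(-5512) + 3920)*(-40706 + 87) = (-27560 + 3920)*(-40619) = -23640*(-40619) = 960233160)
d/(-94208) = 960233160/(-94208) = 960233160*(-1/94208) = -120029145/11776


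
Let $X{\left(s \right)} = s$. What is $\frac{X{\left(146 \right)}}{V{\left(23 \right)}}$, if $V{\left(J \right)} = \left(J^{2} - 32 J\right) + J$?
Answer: $- \frac{73}{92} \approx -0.79348$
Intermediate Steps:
$V{\left(J \right)} = J^{2} - 31 J$
$\frac{X{\left(146 \right)}}{V{\left(23 \right)}} = \frac{146}{23 \left(-31 + 23\right)} = \frac{146}{23 \left(-8\right)} = \frac{146}{-184} = 146 \left(- \frac{1}{184}\right) = - \frac{73}{92}$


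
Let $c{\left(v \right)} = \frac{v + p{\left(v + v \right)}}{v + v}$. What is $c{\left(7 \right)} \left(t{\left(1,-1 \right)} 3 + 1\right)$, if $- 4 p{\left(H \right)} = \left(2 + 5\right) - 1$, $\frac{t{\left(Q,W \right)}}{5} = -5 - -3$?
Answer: $- \frac{319}{28} \approx -11.393$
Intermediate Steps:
$t{\left(Q,W \right)} = -10$ ($t{\left(Q,W \right)} = 5 \left(-5 - -3\right) = 5 \left(-5 + 3\right) = 5 \left(-2\right) = -10$)
$p{\left(H \right)} = - \frac{3}{2}$ ($p{\left(H \right)} = - \frac{\left(2 + 5\right) - 1}{4} = - \frac{7 - 1}{4} = \left(- \frac{1}{4}\right) 6 = - \frac{3}{2}$)
$c{\left(v \right)} = \frac{- \frac{3}{2} + v}{2 v}$ ($c{\left(v \right)} = \frac{v - \frac{3}{2}}{v + v} = \frac{- \frac{3}{2} + v}{2 v}$)
$c{\left(7 \right)} \left(t{\left(1,-1 \right)} 3 + 1\right) = \frac{-3 + 2 \cdot 7}{4 \cdot 7} \left(\left(-10\right) 3 + 1\right) = \frac{1}{4} \cdot \frac{1}{7} \left(-3 + 14\right) \left(-30 + 1\right) = \frac{1}{4} \cdot \frac{1}{7} \cdot 11 \left(-29\right) = \frac{11}{28} \left(-29\right) = - \frac{319}{28}$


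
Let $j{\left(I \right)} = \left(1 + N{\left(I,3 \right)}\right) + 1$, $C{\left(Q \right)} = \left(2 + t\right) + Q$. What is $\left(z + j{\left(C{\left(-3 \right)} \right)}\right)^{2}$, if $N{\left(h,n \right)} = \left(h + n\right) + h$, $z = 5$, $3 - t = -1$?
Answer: $256$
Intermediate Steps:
$t = 4$ ($t = 3 - -1 = 3 + 1 = 4$)
$C{\left(Q \right)} = 6 + Q$ ($C{\left(Q \right)} = \left(2 + 4\right) + Q = 6 + Q$)
$N{\left(h,n \right)} = n + 2 h$
$j{\left(I \right)} = 5 + 2 I$ ($j{\left(I \right)} = \left(1 + \left(3 + 2 I\right)\right) + 1 = \left(4 + 2 I\right) + 1 = 5 + 2 I$)
$\left(z + j{\left(C{\left(-3 \right)} \right)}\right)^{2} = \left(5 + \left(5 + 2 \left(6 - 3\right)\right)\right)^{2} = \left(5 + \left(5 + 2 \cdot 3\right)\right)^{2} = \left(5 + \left(5 + 6\right)\right)^{2} = \left(5 + 11\right)^{2} = 16^{2} = 256$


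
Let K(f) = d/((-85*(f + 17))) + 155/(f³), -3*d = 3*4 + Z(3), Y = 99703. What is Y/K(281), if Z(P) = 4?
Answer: 84053080498014885/183393553 ≈ 4.5832e+8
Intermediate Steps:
d = -16/3 (d = -(3*4 + 4)/3 = -(12 + 4)/3 = -⅓*16 = -16/3 ≈ -5.3333)
K(f) = 155/f³ - 16/(3*(-1445 - 85*f)) (K(f) = -16*(-1/(85*(f + 17)))/3 + 155/(f³) = -16*(-1/(85*(17 + f)))/3 + 155/f³ = -16/(3*(-1445 - 85*f)) + 155/f³ = 155/f³ - 16/(3*(-1445 - 85*f)))
Y/K(281) = 99703/(((1/255)*(671925 + 16*281³ + 39525*281)/(281³*(17 + 281)))) = 99703/(((1/255)*(1/22188041)*(671925 + 16*22188041 + 11106525)/298)) = 99703/(((1/255)*(1/22188041)*(1/298)*(671925 + 355008656 + 11106525))) = 99703/(((1/255)*(1/22188041)*(1/298)*366787106)) = 99703/(183393553/843034617795) = 99703*(843034617795/183393553) = 84053080498014885/183393553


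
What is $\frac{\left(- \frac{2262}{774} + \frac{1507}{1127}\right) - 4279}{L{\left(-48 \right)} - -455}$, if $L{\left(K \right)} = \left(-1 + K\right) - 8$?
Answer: $- \frac{622324333}{57862434} \approx -10.755$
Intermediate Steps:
$L{\left(K \right)} = -9 + K$
$\frac{\left(- \frac{2262}{774} + \frac{1507}{1127}\right) - 4279}{L{\left(-48 \right)} - -455} = \frac{\left(- \frac{2262}{774} + \frac{1507}{1127}\right) - 4279}{\left(-9 - 48\right) - -455} = \frac{\left(\left(-2262\right) \frac{1}{774} + 1507 \cdot \frac{1}{1127}\right) - 4279}{-57 + 455} = \frac{\left(- \frac{377}{129} + \frac{1507}{1127}\right) - 4279}{398} = \left(- \frac{230476}{145383} - 4279\right) \frac{1}{398} = \left(- \frac{622324333}{145383}\right) \frac{1}{398} = - \frac{622324333}{57862434}$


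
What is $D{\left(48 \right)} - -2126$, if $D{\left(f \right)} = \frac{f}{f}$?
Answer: $2127$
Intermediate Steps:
$D{\left(f \right)} = 1$
$D{\left(48 \right)} - -2126 = 1 - -2126 = 1 + 2126 = 2127$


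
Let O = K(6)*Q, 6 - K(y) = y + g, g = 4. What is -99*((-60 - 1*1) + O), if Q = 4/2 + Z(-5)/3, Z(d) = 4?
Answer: 7359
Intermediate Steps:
K(y) = 2 - y (K(y) = 6 - (y + 4) = 6 - (4 + y) = 6 + (-4 - y) = 2 - y)
Q = 10/3 (Q = 4/2 + 4/3 = 4*(½) + 4*(⅓) = 2 + 4/3 = 10/3 ≈ 3.3333)
O = -40/3 (O = (2 - 1*6)*(10/3) = (2 - 6)*(10/3) = -4*10/3 = -40/3 ≈ -13.333)
-99*((-60 - 1*1) + O) = -99*((-60 - 1*1) - 40/3) = -99*((-60 - 1) - 40/3) = -99*(-61 - 40/3) = -99*(-223/3) = 7359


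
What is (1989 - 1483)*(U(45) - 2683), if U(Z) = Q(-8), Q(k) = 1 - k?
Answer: -1353044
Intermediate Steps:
U(Z) = 9 (U(Z) = 1 - 1*(-8) = 1 + 8 = 9)
(1989 - 1483)*(U(45) - 2683) = (1989 - 1483)*(9 - 2683) = 506*(-2674) = -1353044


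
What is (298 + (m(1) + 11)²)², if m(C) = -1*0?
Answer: 175561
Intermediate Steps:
m(C) = 0
(298 + (m(1) + 11)²)² = (298 + (0 + 11)²)² = (298 + 11²)² = (298 + 121)² = 419² = 175561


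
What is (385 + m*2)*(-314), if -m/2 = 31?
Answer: -81954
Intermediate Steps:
m = -62 (m = -2*31 = -62)
(385 + m*2)*(-314) = (385 - 62*2)*(-314) = (385 - 124)*(-314) = 261*(-314) = -81954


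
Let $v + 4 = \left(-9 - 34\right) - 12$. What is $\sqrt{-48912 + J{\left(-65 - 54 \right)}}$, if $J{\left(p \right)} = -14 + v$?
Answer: $i \sqrt{48985} \approx 221.33 i$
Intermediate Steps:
$v = -59$ ($v = -4 - 55 = -59$)
$J{\left(p \right)} = -73$ ($J{\left(p \right)} = -14 - 59 = -73$)
$\sqrt{-48912 + J{\left(-65 - 54 \right)}} = \sqrt{-48912 - 73} = \sqrt{-48985} = i \sqrt{48985}$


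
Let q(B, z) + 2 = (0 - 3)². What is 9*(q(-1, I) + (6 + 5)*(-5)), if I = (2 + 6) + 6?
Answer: -432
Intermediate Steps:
I = 14 (I = 8 + 6 = 14)
q(B, z) = 7 (q(B, z) = -2 + (0 - 3)² = -2 + (-3)² = -2 + 9 = 7)
9*(q(-1, I) + (6 + 5)*(-5)) = 9*(7 + (6 + 5)*(-5)) = 9*(7 + 11*(-5)) = 9*(7 - 55) = 9*(-48) = -432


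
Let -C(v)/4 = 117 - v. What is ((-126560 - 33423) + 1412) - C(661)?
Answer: -160747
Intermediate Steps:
C(v) = -468 + 4*v (C(v) = -4*(117 - v) = -468 + 4*v)
((-126560 - 33423) + 1412) - C(661) = ((-126560 - 33423) + 1412) - (-468 + 4*661) = (-159983 + 1412) - (-468 + 2644) = -158571 - 1*2176 = -158571 - 2176 = -160747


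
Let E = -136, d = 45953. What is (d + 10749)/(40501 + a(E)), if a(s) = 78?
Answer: 56702/40579 ≈ 1.3973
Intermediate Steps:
(d + 10749)/(40501 + a(E)) = (45953 + 10749)/(40501 + 78) = 56702/40579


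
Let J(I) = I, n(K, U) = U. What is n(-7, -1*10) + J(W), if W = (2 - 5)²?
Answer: -1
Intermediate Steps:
W = 9 (W = (-3)² = 9)
n(-7, -1*10) + J(W) = -1*10 + 9 = -10 + 9 = -1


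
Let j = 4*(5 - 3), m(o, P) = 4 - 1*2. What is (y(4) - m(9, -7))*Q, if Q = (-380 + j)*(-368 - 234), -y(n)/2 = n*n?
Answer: -7614096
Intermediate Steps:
m(o, P) = 2 (m(o, P) = 4 - 2 = 2)
y(n) = -2*n² (y(n) = -2*n*n = -2*n²)
j = 8 (j = 4*2 = 8)
Q = 223944 (Q = (-380 + 8)*(-368 - 234) = -372*(-602) = 223944)
(y(4) - m(9, -7))*Q = (-2*4² - 1*2)*223944 = (-2*16 - 2)*223944 = (-32 - 2)*223944 = -34*223944 = -7614096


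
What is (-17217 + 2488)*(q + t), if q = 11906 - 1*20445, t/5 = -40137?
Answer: 3081660296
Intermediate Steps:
t = -200685 (t = 5*(-40137) = -200685)
q = -8539 (q = 11906 - 20445 = -8539)
(-17217 + 2488)*(q + t) = (-17217 + 2488)*(-8539 - 200685) = -14729*(-209224) = 3081660296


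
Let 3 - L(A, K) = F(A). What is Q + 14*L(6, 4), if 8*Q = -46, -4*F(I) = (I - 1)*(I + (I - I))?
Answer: 565/4 ≈ 141.25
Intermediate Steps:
F(I) = -I*(-1 + I)/4 (F(I) = -(I - 1)*(I + (I - I))/4 = -(-1 + I)*(I + 0)/4 = -(-1 + I)*I/4 = -I*(-1 + I)/4)
L(A, K) = 3 - A*(1 - A)/4
Q = -23/4 (Q = (⅛)*(-46) = -23/4 ≈ -5.7500)
Q + 14*L(6, 4) = -23/4 + 14*(3 + (¼)*6*(-1 + 6)) = -23/4 + 14*(3 + (¼)*6*5) = -23/4 + 14*(3 + 15/2) = -23/4 + 14*(21/2) = -23/4 + 147 = 565/4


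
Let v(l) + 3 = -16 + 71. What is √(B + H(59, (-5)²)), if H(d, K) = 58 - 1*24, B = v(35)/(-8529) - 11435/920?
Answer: √13277380175022/784668 ≈ 4.6438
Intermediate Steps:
v(l) = 52 (v(l) = -3 + (-16 + 71) = -3 + 55 = 52)
B = -19515391/1569336 (B = 52/(-8529) - 11435/920 = 52*(-1/8529) - 11435*1/920 = -52/8529 - 2287/184 = -19515391/1569336 ≈ -12.435)
H(d, K) = 34 (H(d, K) = 58 - 24 = 34)
√(B + H(59, (-5)²)) = √(-19515391/1569336 + 34) = √(33842033/1569336) = √13277380175022/784668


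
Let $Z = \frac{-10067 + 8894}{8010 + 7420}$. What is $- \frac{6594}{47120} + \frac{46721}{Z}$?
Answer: $- \frac{16984526374181}{27635880} \approx -6.1458 \cdot 10^{5}$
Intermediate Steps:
$Z = - \frac{1173}{15430} \approx -0.076021$
$- \frac{6594}{47120} + \frac{46721}{Z} = - \frac{6594}{47120} + \frac{46721}{- \frac{1173}{15430}} = \left(-6594\right) \frac{1}{47120} + 46721 \left(- \frac{15430}{1173}\right) = - \frac{3297}{23560} - \frac{720905030}{1173} = - \frac{16984526374181}{27635880}$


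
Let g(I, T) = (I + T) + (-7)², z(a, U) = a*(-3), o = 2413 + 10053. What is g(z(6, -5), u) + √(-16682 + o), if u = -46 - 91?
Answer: -106 + 2*I*√1054 ≈ -106.0 + 64.931*I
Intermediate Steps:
o = 12466
z(a, U) = -3*a
u = -137
g(I, T) = 49 + I + T (g(I, T) = (I + T) + 49 = 49 + I + T)
g(z(6, -5), u) + √(-16682 + o) = (49 - 3*6 - 137) + √(-16682 + 12466) = (49 - 18 - 137) + √(-4216) = -106 + 2*I*√1054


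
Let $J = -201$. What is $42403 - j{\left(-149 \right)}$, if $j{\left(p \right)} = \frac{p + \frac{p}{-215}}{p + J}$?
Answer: $\frac{1595396932}{37625} \approx 42403.0$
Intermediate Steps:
$j{\left(p \right)} = \frac{214 p}{215 \left(-201 + p\right)}$ ($j{\left(p \right)} = \frac{p + \frac{p}{-215}}{p - 201} = \frac{p + p \left(- \frac{1}{215}\right)}{-201 + p} = \frac{p - \frac{p}{215}}{-201 + p} = \frac{\frac{214}{215} p}{-201 + p} = \frac{214 p}{215 \left(-201 + p\right)}$)
$42403 - j{\left(-149 \right)} = 42403 - \frac{214}{215} \left(-149\right) \frac{1}{-201 - 149} = 42403 - \frac{214}{215} \left(-149\right) \frac{1}{-350} = 42403 - \frac{214}{215} \left(-149\right) \left(- \frac{1}{350}\right) = 42403 - \frac{15943}{37625} = \frac{1595396932}{37625}$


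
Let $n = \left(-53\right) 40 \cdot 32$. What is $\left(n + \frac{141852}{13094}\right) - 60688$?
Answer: $- \frac{841401890}{6547} \approx -1.2852 \cdot 10^{5}$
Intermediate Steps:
$n = -67840$ ($n = \left(-2120\right) 32 = -67840$)
$\left(n + \frac{141852}{13094}\right) - 60688 = \left(-67840 + \frac{141852}{13094}\right) - 60688 = \left(-67840 + 141852 \cdot \frac{1}{13094}\right) - 60688 = \left(-67840 + \frac{70926}{6547}\right) - 60688 = - \frac{444077554}{6547} - 60688 = - \frac{841401890}{6547}$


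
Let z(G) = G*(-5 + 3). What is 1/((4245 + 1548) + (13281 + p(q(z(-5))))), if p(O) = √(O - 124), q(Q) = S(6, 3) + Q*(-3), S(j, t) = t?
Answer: 19074/363817627 - I*√151/363817627 ≈ 5.2427e-5 - 3.3776e-8*I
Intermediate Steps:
z(G) = -2*G (z(G) = G*(-2) = -2*G)
q(Q) = 3 - 3*Q (q(Q) = 3 + Q*(-3) = 3 - 3*Q)
p(O) = √(-124 + O)
1/((4245 + 1548) + (13281 + p(q(z(-5))))) = 1/((4245 + 1548) + (13281 + √(-124 + (3 - (-6)*(-5))))) = 1/(5793 + (13281 + √(-124 + (3 - 3*10)))) = 1/(5793 + (13281 + √(-124 + (3 - 30)))) = 1/(5793 + (13281 + √(-124 - 27))) = 1/(5793 + (13281 + √(-151))) = 1/(5793 + (13281 + I*√151)) = 1/(19074 + I*√151)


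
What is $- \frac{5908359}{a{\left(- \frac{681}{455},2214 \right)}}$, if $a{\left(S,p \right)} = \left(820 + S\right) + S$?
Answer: $- \frac{2688303345}{371738} \approx -7231.7$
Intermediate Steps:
$a{\left(S,p \right)} = 820 + 2 S$
$- \frac{5908359}{a{\left(- \frac{681}{455},2214 \right)}} = - \frac{5908359}{820 + 2 \left(- \frac{681}{455}\right)} = - \frac{5908359}{820 - \frac{1362}{455}} = - \frac{5908359}{\frac{371738}{455}} = \left(-5908359\right) \frac{455}{371738} = - \frac{2688303345}{371738}$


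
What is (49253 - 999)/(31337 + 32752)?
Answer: 48254/64089 ≈ 0.75292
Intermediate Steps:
(49253 - 999)/(31337 + 32752) = 48254/64089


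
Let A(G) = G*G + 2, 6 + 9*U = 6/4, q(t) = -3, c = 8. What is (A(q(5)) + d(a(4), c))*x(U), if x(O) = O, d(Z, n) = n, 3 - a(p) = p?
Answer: -19/2 ≈ -9.5000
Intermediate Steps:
a(p) = 3 - p
U = -½ (U = -⅔ + (6/4)/9 = -⅔ + (6*(¼))/9 = -⅔ + (⅑)*(3/2) = -⅔ + ⅙ = -½ ≈ -0.50000)
A(G) = 2 + G² (A(G) = G² + 2 = 2 + G²)
(A(q(5)) + d(a(4), c))*x(U) = ((2 + (-3)²) + 8)*(-½) = ((2 + 9) + 8)*(-½) = (11 + 8)*(-½) = 19*(-½) = -19/2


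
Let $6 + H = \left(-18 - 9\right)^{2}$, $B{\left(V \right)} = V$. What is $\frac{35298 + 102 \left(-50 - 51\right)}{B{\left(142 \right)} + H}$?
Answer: $\frac{24996}{865} \approx 28.897$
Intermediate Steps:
$H = 723$ ($H = -6 + \left(-18 - 9\right)^{2} = -6 + \left(-27\right)^{2} = -6 + 729 = 723$)
$\frac{35298 + 102 \left(-50 - 51\right)}{B{\left(142 \right)} + H} = \frac{35298 + 102 \left(-50 - 51\right)}{142 + 723} = \frac{35298 + 102 \left(-101\right)}{865} = \left(35298 - 10302\right) \frac{1}{865} = 24996 \cdot \frac{1}{865} = \frac{24996}{865}$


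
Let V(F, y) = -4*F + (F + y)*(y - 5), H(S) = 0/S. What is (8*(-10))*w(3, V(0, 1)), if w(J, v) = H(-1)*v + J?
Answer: -240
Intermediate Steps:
H(S) = 0
V(F, y) = -4*F + (-5 + y)*(F + y) (V(F, y) = -4*F + (F + y)*(-5 + y) = -4*F + (-5 + y)*(F + y))
w(J, v) = J (w(J, v) = 0*v + J = 0 + J = J)
(8*(-10))*w(3, V(0, 1)) = (8*(-10))*3 = -80*3 = -240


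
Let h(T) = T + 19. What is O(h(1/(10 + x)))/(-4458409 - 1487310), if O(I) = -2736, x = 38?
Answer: 2736/5945719 ≈ 0.00046016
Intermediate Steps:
h(T) = 19 + T
O(h(1/(10 + x)))/(-4458409 - 1487310) = -2736/(-4458409 - 1487310) = -2736/(-5945719) = -2736*(-1/5945719) = 2736/5945719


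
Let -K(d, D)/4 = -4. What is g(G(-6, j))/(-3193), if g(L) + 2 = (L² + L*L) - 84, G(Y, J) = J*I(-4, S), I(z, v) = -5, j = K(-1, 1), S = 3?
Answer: -12714/3193 ≈ -3.9818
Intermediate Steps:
K(d, D) = 16 (K(d, D) = -4*(-4) = 16)
j = 16
G(Y, J) = -5*J (G(Y, J) = J*(-5) = -5*J)
g(L) = -86 + 2*L² (g(L) = -2 + ((L² + L*L) - 84) = -2 + ((L² + L²) - 84) = -2 + (2*L² - 84) = -2 + (-84 + 2*L²) = -86 + 2*L²)
g(G(-6, j))/(-3193) = (-86 + 2*(-5*16)²)/(-3193) = (-86 + 2*(-80)²)*(-1/3193) = (-86 + 2*6400)*(-1/3193) = (-86 + 12800)*(-1/3193) = 12714*(-1/3193) = -12714/3193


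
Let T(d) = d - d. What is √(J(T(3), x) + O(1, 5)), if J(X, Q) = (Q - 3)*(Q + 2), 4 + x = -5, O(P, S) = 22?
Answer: √106 ≈ 10.296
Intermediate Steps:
x = -9 (x = -4 - 5 = -9)
T(d) = 0
J(X, Q) = (-3 + Q)*(2 + Q)
√(J(T(3), x) + O(1, 5)) = √((-6 + (-9)² - 1*(-9)) + 22) = √((-6 + 81 + 9) + 22) = √(84 + 22) = √106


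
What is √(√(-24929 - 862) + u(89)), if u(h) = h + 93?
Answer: √(182 + I*√25791) ≈ 14.573 + 5.5102*I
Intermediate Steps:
u(h) = 93 + h
√(√(-24929 - 862) + u(89)) = √(√(-24929 - 862) + (93 + 89)) = √(√(-25791) + 182) = √(I*√25791 + 182) = √(182 + I*√25791)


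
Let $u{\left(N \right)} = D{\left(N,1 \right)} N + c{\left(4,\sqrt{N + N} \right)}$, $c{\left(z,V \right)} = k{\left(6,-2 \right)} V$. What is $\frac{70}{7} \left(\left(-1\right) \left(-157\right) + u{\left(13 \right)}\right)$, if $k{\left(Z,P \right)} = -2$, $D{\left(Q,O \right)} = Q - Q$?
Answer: $1570 - 20 \sqrt{26} \approx 1468.0$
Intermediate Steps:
$D{\left(Q,O \right)} = 0$
$c{\left(z,V \right)} = - 2 V$
$u{\left(N \right)} = - 2 \sqrt{2} \sqrt{N}$ ($u{\left(N \right)} = 0 N - 2 \sqrt{N + N} = 0 - 2 \sqrt{2 N} = 0 - 2 \sqrt{2} \sqrt{N} = - 2 \sqrt{2} \sqrt{N}$)
$\frac{70}{7} \left(\left(-1\right) \left(-157\right) + u{\left(13 \right)}\right) = \frac{70}{7} \left(\left(-1\right) \left(-157\right) - 2 \sqrt{2} \sqrt{13}\right) = 70 \cdot \frac{1}{7} \left(157 - 2 \sqrt{26}\right) = 10 \left(157 - 2 \sqrt{26}\right) = 1570 - 20 \sqrt{26}$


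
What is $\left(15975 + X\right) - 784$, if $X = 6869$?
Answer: $22060$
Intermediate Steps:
$\left(15975 + X\right) - 784 = \left(15975 + 6869\right) - 784 = 22844 - 784 = 22060$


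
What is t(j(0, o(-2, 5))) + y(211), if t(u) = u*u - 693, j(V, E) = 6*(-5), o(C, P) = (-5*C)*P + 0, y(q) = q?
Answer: 418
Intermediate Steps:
o(C, P) = -5*C*P (o(C, P) = -5*C*P + 0 = -5*C*P)
j(V, E) = -30
t(u) = -693 + u**2 (t(u) = u**2 - 693 = -693 + u**2)
t(j(0, o(-2, 5))) + y(211) = (-693 + (-30)**2) + 211 = (-693 + 900) + 211 = 207 + 211 = 418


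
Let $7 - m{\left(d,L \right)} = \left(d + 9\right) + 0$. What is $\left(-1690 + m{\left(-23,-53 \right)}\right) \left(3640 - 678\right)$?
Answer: $-4943578$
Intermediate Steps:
$m{\left(d,L \right)} = -2 - d$ ($m{\left(d,L \right)} = 7 - \left(\left(d + 9\right) + 0\right) = 7 - \left(\left(9 + d\right) + 0\right) = 7 - \left(9 + d\right) = -2 - d$)
$\left(-1690 + m{\left(-23,-53 \right)}\right) \left(3640 - 678\right) = \left(-1690 - -21\right) \left(3640 - 678\right) = \left(-1690 + \left(-2 + 23\right)\right) 2962 = \left(-1690 + 21\right) 2962 = \left(-1669\right) 2962 = -4943578$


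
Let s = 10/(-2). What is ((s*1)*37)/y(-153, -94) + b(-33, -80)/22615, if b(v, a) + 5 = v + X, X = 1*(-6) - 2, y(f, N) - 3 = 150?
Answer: -4190813/3460095 ≈ -1.2112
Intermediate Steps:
y(f, N) = 153 (y(f, N) = 3 + 150 = 153)
s = -5 (s = 10*(-½) = -5)
X = -8 (X = -6 - 2 = -8)
b(v, a) = -13 + v (b(v, a) = -5 + (v - 8) = -5 + (-8 + v) = -13 + v)
((s*1)*37)/y(-153, -94) + b(-33, -80)/22615 = (-5*1*37)/153 + (-13 - 33)/22615 = -5*37*(1/153) - 46*1/22615 = -185*1/153 - 46/22615 = -185/153 - 46/22615 = -4190813/3460095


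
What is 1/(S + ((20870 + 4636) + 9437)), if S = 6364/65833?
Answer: 1531/53497881 ≈ 2.8618e-5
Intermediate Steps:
S = 148/1531 (S = 6364*(1/65833) = 148/1531 ≈ 0.096669)
1/(S + ((20870 + 4636) + 9437)) = 1/(148/1531 + ((20870 + 4636) + 9437)) = 1/(148/1531 + (25506 + 9437)) = 1/(148/1531 + 34943) = 1/(53497881/1531) = 1531/53497881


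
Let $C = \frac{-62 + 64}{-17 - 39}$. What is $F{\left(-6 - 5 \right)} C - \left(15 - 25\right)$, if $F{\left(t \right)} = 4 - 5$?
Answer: $\frac{281}{28} \approx 10.036$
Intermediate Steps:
$C = - \frac{1}{28}$ ($C = \frac{2}{-56} = 2 \left(- \frac{1}{56}\right) = - \frac{1}{28} \approx -0.035714$)
$F{\left(t \right)} = -1$ ($F{\left(t \right)} = 4 - 5 = -1$)
$F{\left(-6 - 5 \right)} C - \left(15 - 25\right) = \left(-1\right) \left(- \frac{1}{28}\right) - \left(15 - 25\right) = \frac{1}{28} + \left(\left(28 + 25\right) - 43\right) = \frac{1}{28} + \left(53 - 43\right) = \frac{1}{28} + 10 = \frac{281}{28}$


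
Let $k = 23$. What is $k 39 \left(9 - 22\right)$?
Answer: $-11661$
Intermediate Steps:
$k 39 \left(9 - 22\right) = 23 \cdot 39 \left(9 - 22\right) = 897 \left(-13\right) = -11661$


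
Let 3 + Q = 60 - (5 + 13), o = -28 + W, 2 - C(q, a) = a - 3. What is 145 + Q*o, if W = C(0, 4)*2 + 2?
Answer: -791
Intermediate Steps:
C(q, a) = 5 - a (C(q, a) = 2 - (a - 3) = 2 - (-3 + a) = 2 + (3 - a) = 5 - a)
W = 4 (W = (5 - 1*4)*2 + 2 = (5 - 4)*2 + 2 = 1*2 + 2 = 2 + 2 = 4)
o = -24 (o = -28 + 4 = -24)
Q = 39 (Q = -3 + (60 - (5 + 13)) = -3 + (60 - 1*18) = -3 + (60 - 18) = -3 + 42 = 39)
145 + Q*o = 145 + 39*(-24) = 145 - 936 = -791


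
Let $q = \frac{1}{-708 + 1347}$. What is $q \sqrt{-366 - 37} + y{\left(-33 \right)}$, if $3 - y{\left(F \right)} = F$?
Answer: $36 + \frac{i \sqrt{403}}{639} \approx 36.0 + 0.031416 i$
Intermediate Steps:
$q = \frac{1}{639} \approx 0.0015649$
$y{\left(F \right)} = 3 - F$
$q \sqrt{-366 - 37} + y{\left(-33 \right)} = \frac{\sqrt{-366 - 37}}{639} + \left(3 - -33\right) = \frac{\sqrt{-403}}{639} + \left(3 + 33\right) = \frac{i \sqrt{403}}{639} + 36 = 36 + \frac{i \sqrt{403}}{639}$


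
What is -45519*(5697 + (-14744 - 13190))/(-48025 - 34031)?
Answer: -337402001/27352 ≈ -12336.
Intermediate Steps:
-45519*(5697 + (-14744 - 13190))/(-48025 - 34031) = -45519/((-82056/(5697 - 27934))) = -45519/((-82056/(-22237))) = -45519/((-82056*(-1/22237))) = -45519/82056/22237 = -45519*22237/82056 = -337402001/27352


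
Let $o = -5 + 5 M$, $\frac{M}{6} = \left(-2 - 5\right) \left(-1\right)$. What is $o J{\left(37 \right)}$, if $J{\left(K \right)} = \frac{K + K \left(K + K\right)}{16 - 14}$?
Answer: $\frac{568875}{2} \approx 2.8444 \cdot 10^{5}$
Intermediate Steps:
$M = 42$ ($M = 6 \left(-2 - 5\right) \left(-1\right) = 6 \left(\left(-7\right) \left(-1\right)\right) = 6 \cdot 7 = 42$)
$J{\left(K \right)} = K^{2} + \frac{K}{2}$ ($J{\left(K \right)} = \frac{K + K 2 K}{2} = \left(K + 2 K^{2}\right) \frac{1}{2} = K^{2} + \frac{K}{2}$)
$o = 205$ ($o = -5 + 5 \cdot 42 = -5 + 210 = 205$)
$o J{\left(37 \right)} = 205 \cdot 37 \left(\frac{1}{2} + 37\right) = 205 \cdot 37 \cdot \frac{75}{2} = 205 \cdot \frac{2775}{2} = \frac{568875}{2}$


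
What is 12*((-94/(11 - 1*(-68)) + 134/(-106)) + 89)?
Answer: 4348416/4187 ≈ 1038.6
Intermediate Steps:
12*((-94/(11 - 1*(-68)) + 134/(-106)) + 89) = 12*((-94/(11 + 68) + 134*(-1/106)) + 89) = 12*((-94/79 - 67/53) + 89) = 12*(-10275/4187 + 89) = 12*(362368/4187) = 4348416/4187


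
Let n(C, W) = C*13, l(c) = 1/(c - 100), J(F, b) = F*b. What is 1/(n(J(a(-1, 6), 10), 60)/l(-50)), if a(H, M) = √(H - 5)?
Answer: I*√6/117000 ≈ 2.0936e-5*I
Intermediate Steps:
a(H, M) = √(-5 + H)
l(c) = 1/(-100 + c)
n(C, W) = 13*C
1/(n(J(a(-1, 6), 10), 60)/l(-50)) = 1/((13*(√(-5 - 1)*10))/(1/(-100 - 50))) = 1/((13*(√(-6)*10))/(1/(-150))) = 1/((13*((I*√6)*10))/(-1/150)) = 1/((13*(10*I*√6))*(-150)) = 1/((130*I*√6)*(-150)) = 1/(-19500*I*√6) = I*√6/117000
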